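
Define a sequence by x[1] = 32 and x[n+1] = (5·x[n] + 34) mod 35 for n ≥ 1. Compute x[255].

x[1] = 32; x[2] = 19; x[3] = 24; x[4] = 14; x[5] = 34; x[6] = 29; x[7] = 4; x[8] = 19.
Since x[8] = x[2] = 19, the sequence is eventually periodic: after a pre-period of length 1 it cycles with period 6.
For n ≥ 2, x[n] depends only on (n - 2) mod 6. (255 - 2) mod 6 = 1, so x[255] = x[3] = 24.

24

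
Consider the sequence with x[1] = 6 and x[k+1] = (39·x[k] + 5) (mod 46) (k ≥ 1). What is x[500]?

Computing terms: x[1] = 6, x[2] = 9, x[3] = 34, x[4] = 43, x[5] = 26, x[6] = 7, x[7] = 2, x[8] = 37, x[9] = 22, x[10] = 35, x[11] = 36, x[12] = 29, x[13] = 32, x[14] = 11, x[15] = 20, x[16] = 3, x[17] = 30, x[18] = 25, x[19] = 14, x[20] = 45, x[21] = 12, x[22] = 13, x[23] = 6.
Since x[23] = x[1] = 6, the sequence is periodic with period 22.
(500 - 1) mod 22 = 15, so x[500] = x[16] = 3.

3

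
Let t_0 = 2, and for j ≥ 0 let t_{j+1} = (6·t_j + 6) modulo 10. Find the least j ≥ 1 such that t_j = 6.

4

We have t_0 = 2,  t_1 = 8,  t_2 = 4,  t_3 = 0,  t_4 = 6,  t_5 = 2.
Since t_5 = t_0 = 2, the sequence is periodic with period 5.
The value 6 first appears (with j ≥ 1) at t_4.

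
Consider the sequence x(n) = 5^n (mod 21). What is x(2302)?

16

Listing terms: x(0) = 1,  x(1) = 5,  x(2) = 4,  x(3) = 20,  x(4) = 16,  x(5) = 17,  x(6) = 1.
Since x(6) = x(0) = 1, the sequence is periodic with period 6.
So x(2302) = x(0 + ((2302-0) mod 6)) = x(4) = 16.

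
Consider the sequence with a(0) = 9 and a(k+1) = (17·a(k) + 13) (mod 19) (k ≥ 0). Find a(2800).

14

We have a(0) = 9, a(1) = 14, a(2) = 4, a(3) = 5, a(4) = 3, a(5) = 7, a(6) = 18, a(7) = 15, a(8) = 2, a(9) = 9.
Since a(9) = a(0) = 9, the sequence is periodic with period 9.
(2800 - 0) mod 9 = 1, so a(2800) = a(1) = 14.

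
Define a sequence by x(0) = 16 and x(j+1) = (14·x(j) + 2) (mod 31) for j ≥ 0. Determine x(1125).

Computing terms: x(0) = 16,  x(1) = 9,  x(2) = 4,  x(3) = 27,  x(4) = 8,  x(5) = 21,  x(6) = 17,  x(7) = 23,  x(8) = 14,  x(9) = 12,  x(10) = 15,  x(11) = 26,  x(12) = 25,  x(13) = 11,  x(14) = 1,  x(15) = 16.
The sequence repeats with period 15.
(1125 - 0) mod 15 = 0, so x(1125) = x(0) = 16.

16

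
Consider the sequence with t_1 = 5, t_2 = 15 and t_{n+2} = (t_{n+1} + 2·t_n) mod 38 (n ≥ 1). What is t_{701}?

19

Listing terms: t_1 = 5, t_2 = 15, t_3 = 25, t_4 = 17, t_5 = 29, t_6 = 25, t_7 = 7, t_8 = 19, t_9 = 33, t_{10} = 33, t_{11} = 23, t_{12} = 13, t_{13} = 21, t_{14} = 9, t_{15} = 13, t_{16} = 31, t_{17} = 19, t_{18} = 5, t_{19} = 5, t_{20} = 15.
Since (t_{19}, t_{20}) = (t_1, t_2) = (5, 15) (two consecutive terms determine the rest), the sequence is periodic with period 18.
(701 - 1) mod 18 = 16, so t_{701} = t_{17} = 19.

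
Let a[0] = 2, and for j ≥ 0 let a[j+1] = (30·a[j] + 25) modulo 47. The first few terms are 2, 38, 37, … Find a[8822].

14

a[0] = 2; a[1] = 38; a[2] = 37; a[3] = 7; a[4] = 0; a[5] = 25; a[6] = 23; a[7] = 10; a[8] = 43; a[9] = 46; a[10] = 42; a[11] = 16; a[12] = 35; a[13] = 41; a[14] = 33; a[15] = 28; a[16] = 19; a[17] = 31; a[18] = 15; a[19] = 5; a[20] = 34; a[21] = 11; a[22] = 26; a[23] = 6; a[24] = 17; a[25] = 18; a[26] = 1; a[27] = 8; a[28] = 30; a[29] = 32; a[30] = 45; a[31] = 12; a[32] = 9; a[33] = 13; a[34] = 39; a[35] = 20; a[36] = 14; a[37] = 22; a[38] = 27; a[39] = 36; a[40] = 24; a[41] = 40; a[42] = 3; a[43] = 21; a[44] = 44; a[45] = 29; a[46] = 2.
The sequence repeats with period 46.
So a[8822] = a[0 + ((8822-0) mod 46)] = a[36] = 14.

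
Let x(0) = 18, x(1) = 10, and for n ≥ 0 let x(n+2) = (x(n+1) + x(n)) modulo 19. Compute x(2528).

Listing terms: x(0) = 18,  x(1) = 10,  x(2) = 9,  x(3) = 0,  x(4) = 9,  x(5) = 9,  x(6) = 18,  x(7) = 8,  x(8) = 7,  x(9) = 15,  x(10) = 3,  x(11) = 18,  x(12) = 2,  x(13) = 1,  x(14) = 3,  x(15) = 4,  x(16) = 7,  x(17) = 11,  x(18) = 18,  x(19) = 10.
The sequence repeats with period 18.
(2528 - 0) mod 18 = 8, so x(2528) = x(8) = 7.

7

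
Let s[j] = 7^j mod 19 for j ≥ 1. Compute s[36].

Computing terms: s[1] = 7, s[2] = 11, s[3] = 1, s[4] = 7.
The sequence repeats with period 3.
So s[36] = s[1 + ((36-1) mod 3)] = s[3] = 1.

1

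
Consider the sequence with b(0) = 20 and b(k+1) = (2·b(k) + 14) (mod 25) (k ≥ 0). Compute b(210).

2

b(0) = 20,  b(1) = 4,  b(2) = 22,  b(3) = 8,  b(4) = 5,  b(5) = 24,  b(6) = 12,  b(7) = 13,  b(8) = 15,  b(9) = 19,  b(10) = 2,  b(11) = 18,  b(12) = 0,  b(13) = 14,  b(14) = 17,  b(15) = 23,  b(16) = 10,  b(17) = 9,  b(18) = 7,  b(19) = 3,  b(20) = 20.
Since b(20) = b(0) = 20, the sequence is periodic with period 20.
So b(210) = b(0 + ((210-0) mod 20)) = b(10) = 2.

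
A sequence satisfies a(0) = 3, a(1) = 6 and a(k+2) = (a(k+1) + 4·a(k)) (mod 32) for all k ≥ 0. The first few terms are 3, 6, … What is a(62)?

2

We have a(0) = 3, a(1) = 6, a(2) = 18, a(3) = 10, a(4) = 18, a(5) = 26, a(6) = 2, a(7) = 10, a(8) = 18.
Since (a(7), a(8)) = (a(3), a(4)) = (10, 18) (two consecutive terms determine the rest), the sequence is eventually periodic: after a pre-period of length 3 it cycles with period 4.
For k ≥ 3, a(k) depends only on (k - 3) mod 4. (62 - 3) mod 4 = 3, so a(62) = a(6) = 2.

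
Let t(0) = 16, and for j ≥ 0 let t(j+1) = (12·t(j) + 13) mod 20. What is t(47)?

Computing terms: t(0) = 16; t(1) = 5; t(2) = 13; t(3) = 9; t(4) = 1; t(5) = 5.
Since t(5) = t(1) = 5, the sequence is eventually periodic: after a pre-period of length 1 it cycles with period 4.
For j ≥ 1, t(j) depends only on (j - 1) mod 4. (47 - 1) mod 4 = 2, so t(47) = t(3) = 9.

9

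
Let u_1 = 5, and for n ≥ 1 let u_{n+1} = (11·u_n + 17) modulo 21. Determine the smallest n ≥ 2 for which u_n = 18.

u_1 = 5; u_2 = 9; u_3 = 11; u_4 = 12; u_5 = 2; u_6 = 18; u_7 = 5.
Since u_7 = u_1 = 5, the sequence is periodic with period 6.
The value 18 first appears (with n ≥ 2) at u_6.

6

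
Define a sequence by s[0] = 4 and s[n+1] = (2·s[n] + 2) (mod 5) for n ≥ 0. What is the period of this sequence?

4

s[0] = 4, s[1] = 0, s[2] = 2, s[3] = 1, s[4] = 4.
The sequence repeats with period 4.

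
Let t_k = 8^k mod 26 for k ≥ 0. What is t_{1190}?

Listing terms: t_0 = 1,  t_1 = 8,  t_2 = 12,  t_3 = 18,  t_4 = 14,  t_5 = 8.
Since t_5 = t_1 = 8, the sequence is eventually periodic: after a pre-period of length 1 it cycles with period 4.
For k ≥ 1, t_k depends only on (k - 1) mod 4. (1190 - 1) mod 4 = 1, so t_{1190} = t_2 = 12.

12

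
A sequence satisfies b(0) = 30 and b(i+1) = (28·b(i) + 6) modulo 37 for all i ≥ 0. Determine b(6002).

Listing terms: b(0) = 30,  b(1) = 32,  b(2) = 14,  b(3) = 28,  b(4) = 13,  b(5) = 0,  b(6) = 6,  b(7) = 26,  b(8) = 31,  b(9) = 23,  b(10) = 21,  b(11) = 2,  b(12) = 25,  b(13) = 3,  b(14) = 16,  b(15) = 10,  b(16) = 27,  b(17) = 22,  b(18) = 30.
The sequence repeats with period 18.
So b(6002) = b(0 + ((6002-0) mod 18)) = b(8) = 31.

31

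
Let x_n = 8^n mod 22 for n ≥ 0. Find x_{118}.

We have x_0 = 1; x_1 = 8; x_2 = 20; x_3 = 6; x_4 = 4; x_5 = 10; x_6 = 14; x_7 = 2; x_8 = 16; x_9 = 18; x_{10} = 12; x_{11} = 8.
Since x_{11} = x_1 = 8, the sequence is eventually periodic: after a pre-period of length 1 it cycles with period 10.
For n ≥ 1, x_n depends only on (n - 1) mod 10. (118 - 1) mod 10 = 7, so x_{118} = x_8 = 16.

16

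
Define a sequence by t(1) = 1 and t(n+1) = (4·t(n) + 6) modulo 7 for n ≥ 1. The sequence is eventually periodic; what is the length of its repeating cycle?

Computing terms: t(1) = 1,  t(2) = 3,  t(3) = 4,  t(4) = 1.
Since t(4) = t(1) = 1, the sequence is periodic with period 3.

3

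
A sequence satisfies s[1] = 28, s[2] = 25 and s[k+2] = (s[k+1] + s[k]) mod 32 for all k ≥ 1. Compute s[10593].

Listing terms: s[1] = 28,  s[2] = 25,  s[3] = 21,  s[4] = 14,  s[5] = 3,  s[6] = 17,  s[7] = 20,  s[8] = 5,  s[9] = 25,  s[10] = 30,  s[11] = 23,  s[12] = 21,  s[13] = 12,  s[14] = 1,  s[15] = 13,  s[16] = 14,  s[17] = 27,  s[18] = 9,  s[19] = 4,  s[20] = 13,  s[21] = 17,  s[22] = 30,  s[23] = 15,  s[24] = 13,  s[25] = 28,  s[26] = 9,  s[27] = 5,  s[28] = 14,  s[29] = 19,  s[30] = 1,  s[31] = 20,  s[32] = 21,  s[33] = 9,  s[34] = 30,  s[35] = 7,  s[36] = 5,  s[37] = 12,  s[38] = 17,  s[39] = 29,  s[40] = 14,  s[41] = 11,  s[42] = 25,  s[43] = 4,  s[44] = 29,  s[45] = 1,  s[46] = 30,  s[47] = 31,  s[48] = 29,  s[49] = 28,  s[50] = 25.
Since (s[49], s[50]) = (s[1], s[2]) = (28, 25) (two consecutive terms determine the rest), the sequence is periodic with period 48.
So s[10593] = s[1 + ((10593-1) mod 48)] = s[33] = 9.

9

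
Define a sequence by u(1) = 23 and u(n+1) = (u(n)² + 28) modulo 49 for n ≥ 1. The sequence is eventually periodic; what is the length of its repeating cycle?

6

Computing terms: u(1) = 23,  u(2) = 18,  u(3) = 9,  u(4) = 11,  u(5) = 2,  u(6) = 32,  u(7) = 23.
Since u(7) = u(1) = 23, the sequence is periodic with period 6.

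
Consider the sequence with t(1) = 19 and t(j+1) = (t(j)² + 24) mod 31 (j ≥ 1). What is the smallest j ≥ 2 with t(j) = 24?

t(1) = 19; t(2) = 13; t(3) = 7; t(4) = 11; t(5) = 21; t(6) = 0; t(7) = 24; t(8) = 11.
Since t(8) = t(4) = 11, the sequence is eventually periodic: after a pre-period of length 3 it cycles with period 4.
The value 24 first appears (with j ≥ 2) at t(7).

7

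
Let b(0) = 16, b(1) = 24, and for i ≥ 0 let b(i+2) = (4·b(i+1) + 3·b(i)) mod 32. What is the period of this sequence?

b(0) = 16, b(1) = 24, b(2) = 16, b(3) = 8, b(4) = 16, b(5) = 24.
The sequence repeats with period 4.

4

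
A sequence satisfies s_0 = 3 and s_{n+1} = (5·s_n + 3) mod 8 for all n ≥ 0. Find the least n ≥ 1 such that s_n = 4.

3

s_0 = 3,  s_1 = 2,  s_2 = 5,  s_3 = 4,  s_4 = 7,  s_5 = 6,  s_6 = 1,  s_7 = 0,  s_8 = 3.
The sequence repeats with period 8.
The value 4 first appears (with n ≥ 1) at s_3.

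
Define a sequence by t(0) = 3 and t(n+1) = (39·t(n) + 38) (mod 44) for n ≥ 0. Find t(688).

15

t(0) = 3; t(1) = 23; t(2) = 11; t(3) = 27; t(4) = 35; t(5) = 39; t(6) = 19; t(7) = 31; t(8) = 15; t(9) = 7; t(10) = 3.
The sequence repeats with period 10.
So t(688) = t(0 + ((688-0) mod 10)) = t(8) = 15.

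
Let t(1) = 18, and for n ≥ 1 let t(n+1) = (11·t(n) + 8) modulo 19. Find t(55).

18

Listing terms: t(1) = 18, t(2) = 16, t(3) = 13, t(4) = 18.
Since t(4) = t(1) = 18, the sequence is periodic with period 3.
So t(55) = t(1 + ((55-1) mod 3)) = t(1) = 18.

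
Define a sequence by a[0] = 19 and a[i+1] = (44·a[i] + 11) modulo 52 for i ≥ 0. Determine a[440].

19

We have a[0] = 19,  a[1] = 15,  a[2] = 47,  a[3] = 51,  a[4] = 19.
The sequence repeats with period 4.
So a[440] = a[0 + ((440-0) mod 4)] = a[0] = 19.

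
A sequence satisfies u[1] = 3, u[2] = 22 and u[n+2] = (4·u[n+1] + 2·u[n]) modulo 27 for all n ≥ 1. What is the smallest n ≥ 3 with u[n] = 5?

5

We have u[1] = 3; u[2] = 22; u[3] = 13; u[4] = 15; u[5] = 5; u[6] = 23; u[7] = 21; u[8] = 22; u[9] = 22; u[10] = 24; u[11] = 5; u[12] = 14; u[13] = 12; u[14] = 22; u[15] = 4; u[16] = 6; u[17] = 5; u[18] = 5; u[19] = 3; u[20] = 22.
The sequence repeats with period 18.
The value 5 first appears (with n ≥ 3) at u[5].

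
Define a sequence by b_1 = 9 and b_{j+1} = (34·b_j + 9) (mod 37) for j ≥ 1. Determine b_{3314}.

b_1 = 9,  b_2 = 19,  b_3 = 26,  b_4 = 5,  b_5 = 31,  b_6 = 27,  b_7 = 2,  b_8 = 3,  b_9 = 0,  b_{10} = 9.
Since b_{10} = b_1 = 9, the sequence is periodic with period 9.
(3314 - 1) mod 9 = 1, so b_{3314} = b_2 = 19.

19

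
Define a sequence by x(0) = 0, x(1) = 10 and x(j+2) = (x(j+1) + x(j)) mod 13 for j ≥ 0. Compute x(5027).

Computing terms: x(0) = 0; x(1) = 10; x(2) = 10; x(3) = 7; x(4) = 4; x(5) = 11; x(6) = 2; x(7) = 0; x(8) = 2; x(9) = 2; x(10) = 4; x(11) = 6; x(12) = 10; x(13) = 3; x(14) = 0; x(15) = 3; x(16) = 3; x(17) = 6; x(18) = 9; x(19) = 2; x(20) = 11; x(21) = 0; x(22) = 11; x(23) = 11; x(24) = 9; x(25) = 7; x(26) = 3; x(27) = 10; x(28) = 0; x(29) = 10.
The sequence repeats with period 28.
So x(5027) = x(0 + ((5027-0) mod 28)) = x(15) = 3.

3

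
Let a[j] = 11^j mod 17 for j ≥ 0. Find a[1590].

We have a[0] = 1,  a[1] = 11,  a[2] = 2,  a[3] = 5,  a[4] = 4,  a[5] = 10,  a[6] = 8,  a[7] = 3,  a[8] = 16,  a[9] = 6,  a[10] = 15,  a[11] = 12,  a[12] = 13,  a[13] = 7,  a[14] = 9,  a[15] = 14,  a[16] = 1.
Since a[16] = a[0] = 1, the sequence is periodic with period 16.
So a[1590] = a[0 + ((1590-0) mod 16)] = a[6] = 8.

8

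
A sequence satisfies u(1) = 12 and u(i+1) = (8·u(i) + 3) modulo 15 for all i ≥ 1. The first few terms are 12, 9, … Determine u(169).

u(1) = 12, u(2) = 9, u(3) = 0, u(4) = 3, u(5) = 12.
The sequence repeats with period 4.
So u(169) = u(1 + ((169-1) mod 4)) = u(1) = 12.

12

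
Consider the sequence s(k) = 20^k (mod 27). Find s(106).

16

s(1) = 20, s(2) = 22, s(3) = 8, s(4) = 25, s(5) = 14, s(6) = 10, s(7) = 11, s(8) = 4, s(9) = 26, s(10) = 7, s(11) = 5, s(12) = 19, s(13) = 2, s(14) = 13, s(15) = 17, s(16) = 16, s(17) = 23, s(18) = 1, s(19) = 20.
Since s(19) = s(1) = 20, the sequence is periodic with period 18.
So s(106) = s(1 + ((106-1) mod 18)) = s(16) = 16.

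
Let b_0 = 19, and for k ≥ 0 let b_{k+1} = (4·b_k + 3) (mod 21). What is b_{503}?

We have b_0 = 19,  b_1 = 16,  b_2 = 4,  b_3 = 19.
Since b_3 = b_0 = 19, the sequence is periodic with period 3.
(503 - 0) mod 3 = 2, so b_{503} = b_2 = 4.

4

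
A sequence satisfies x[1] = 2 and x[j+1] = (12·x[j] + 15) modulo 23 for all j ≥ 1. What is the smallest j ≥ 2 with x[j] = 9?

6

x[1] = 2, x[2] = 16, x[3] = 0, x[4] = 15, x[5] = 11, x[6] = 9, x[7] = 8, x[8] = 19, x[9] = 13, x[10] = 10, x[11] = 20, x[12] = 2.
The sequence repeats with period 11.
The value 9 first appears (with j ≥ 2) at x[6].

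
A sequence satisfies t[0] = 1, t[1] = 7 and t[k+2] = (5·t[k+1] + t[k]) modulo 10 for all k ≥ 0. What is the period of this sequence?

t[0] = 1,  t[1] = 7,  t[2] = 6,  t[3] = 7,  t[4] = 1,  t[5] = 2,  t[6] = 1,  t[7] = 7.
Since (t[6], t[7]) = (t[0], t[1]) = (1, 7) (two consecutive terms determine the rest), the sequence is periodic with period 6.

6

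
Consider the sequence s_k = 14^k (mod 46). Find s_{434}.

8

We have s_0 = 1,  s_1 = 14,  s_2 = 12,  s_3 = 30,  s_4 = 6,  s_5 = 38,  s_6 = 26,  s_7 = 42,  s_8 = 36,  s_9 = 44,  s_{10} = 18,  s_{11} = 22,  s_{12} = 32,  s_{13} = 34,  s_{14} = 16,  s_{15} = 40,  s_{16} = 8,  s_{17} = 20,  s_{18} = 4,  s_{19} = 10,  s_{20} = 2,  s_{21} = 28,  s_{22} = 24,  s_{23} = 14.
Since s_{23} = s_1 = 14, the sequence is eventually periodic: after a pre-period of length 1 it cycles with period 22.
For k ≥ 1, s_k depends only on (k - 1) mod 22. (434 - 1) mod 22 = 15, so s_{434} = s_{16} = 8.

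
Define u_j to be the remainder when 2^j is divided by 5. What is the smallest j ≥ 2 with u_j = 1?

We have u_1 = 2,  u_2 = 4,  u_3 = 3,  u_4 = 1,  u_5 = 2.
The sequence repeats with period 4.
The value 1 first appears (with j ≥ 2) at u_4.

4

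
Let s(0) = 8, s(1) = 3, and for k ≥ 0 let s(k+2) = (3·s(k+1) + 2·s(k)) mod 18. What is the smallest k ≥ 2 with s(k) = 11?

8

s(0) = 8; s(1) = 3; s(2) = 7; s(3) = 9; s(4) = 5; s(5) = 15; s(6) = 1; s(7) = 15; s(8) = 11; s(9) = 9; s(10) = 13; s(11) = 3; s(12) = 17; s(13) = 3; s(14) = 7.
Since (s(13), s(14)) = (s(1), s(2)) = (3, 7) (two consecutive terms determine the rest), the sequence is eventually periodic: after a pre-period of length 1 it cycles with period 12.
The value 11 first appears (with k ≥ 2) at s(8).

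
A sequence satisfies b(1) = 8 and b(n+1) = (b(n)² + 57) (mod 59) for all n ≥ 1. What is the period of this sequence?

14

b(1) = 8; b(2) = 3; b(3) = 7; b(4) = 47; b(5) = 24; b(6) = 43; b(7) = 18; b(8) = 27; b(9) = 19; b(10) = 5; b(11) = 23; b(12) = 55; b(13) = 14; b(14) = 17; b(15) = 51; b(16) = 3.
Since b(16) = b(2) = 3, the sequence is eventually periodic: after a pre-period of length 1 it cycles with period 14.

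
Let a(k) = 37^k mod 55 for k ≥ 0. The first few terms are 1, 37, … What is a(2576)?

26

a(0) = 1, a(1) = 37, a(2) = 49, a(3) = 53, a(4) = 36, a(5) = 12, a(6) = 4, a(7) = 38, a(8) = 31, a(9) = 47, a(10) = 34, a(11) = 48, a(12) = 16, a(13) = 42, a(14) = 14, a(15) = 23, a(16) = 26, a(17) = 27, a(18) = 9, a(19) = 3, a(20) = 1.
The sequence repeats with period 20.
So a(2576) = a(0 + ((2576-0) mod 20)) = a(16) = 26.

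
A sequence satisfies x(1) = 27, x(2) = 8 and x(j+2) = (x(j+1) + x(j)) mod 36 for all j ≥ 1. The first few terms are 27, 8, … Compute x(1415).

We have x(1) = 27, x(2) = 8, x(3) = 35, x(4) = 7, x(5) = 6, x(6) = 13, x(7) = 19, x(8) = 32, x(9) = 15, x(10) = 11, x(11) = 26, x(12) = 1, x(13) = 27, x(14) = 28, x(15) = 19, x(16) = 11, x(17) = 30, x(18) = 5, x(19) = 35, x(20) = 4, x(21) = 3, x(22) = 7, x(23) = 10, x(24) = 17, x(25) = 27, x(26) = 8.
Since (x(25), x(26)) = (x(1), x(2)) = (27, 8) (two consecutive terms determine the rest), the sequence is periodic with period 24.
So x(1415) = x(1 + ((1415-1) mod 24)) = x(23) = 10.

10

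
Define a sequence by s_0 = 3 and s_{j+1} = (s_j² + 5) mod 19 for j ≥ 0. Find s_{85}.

Listing terms: s_0 = 3,  s_1 = 14,  s_2 = 11,  s_3 = 12,  s_4 = 16,  s_5 = 14.
Since s_5 = s_1 = 14, the sequence is eventually periodic: after a pre-period of length 1 it cycles with period 4.
For j ≥ 1, s_j depends only on (j - 1) mod 4. (85 - 1) mod 4 = 0, so s_{85} = s_1 = 14.

14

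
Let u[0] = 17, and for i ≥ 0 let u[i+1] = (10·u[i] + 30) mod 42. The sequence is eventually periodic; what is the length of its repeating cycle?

Computing terms: u[0] = 17; u[1] = 32; u[2] = 14; u[3] = 2; u[4] = 8; u[5] = 26; u[6] = 38; u[7] = 32.
Since u[7] = u[1] = 32, the sequence is eventually periodic: after a pre-period of length 1 it cycles with period 6.

6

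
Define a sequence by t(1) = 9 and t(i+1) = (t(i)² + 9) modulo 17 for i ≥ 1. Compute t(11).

5

t(1) = 9,  t(2) = 5,  t(3) = 0,  t(4) = 9.
The sequence repeats with period 3.
(11 - 1) mod 3 = 1, so t(11) = t(2) = 5.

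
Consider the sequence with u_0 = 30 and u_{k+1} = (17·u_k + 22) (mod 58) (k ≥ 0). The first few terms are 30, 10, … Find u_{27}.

Computing terms: u_0 = 30; u_1 = 10; u_2 = 18; u_3 = 38; u_4 = 30.
The sequence repeats with period 4.
So u_{27} = u_{0 + ((27-0) mod 4)} = u_3 = 38.

38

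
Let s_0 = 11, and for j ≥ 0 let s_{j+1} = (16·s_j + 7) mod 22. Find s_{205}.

Listing terms: s_0 = 11, s_1 = 7, s_2 = 9, s_3 = 19, s_4 = 3, s_5 = 11.
The sequence repeats with period 5.
So s_{205} = s_{0 + ((205-0) mod 5)} = s_0 = 11.

11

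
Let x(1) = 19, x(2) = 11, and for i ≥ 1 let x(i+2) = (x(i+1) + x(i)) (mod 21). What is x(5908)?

x(1) = 19, x(2) = 11, x(3) = 9, x(4) = 20, x(5) = 8, x(6) = 7, x(7) = 15, x(8) = 1, x(9) = 16, x(10) = 17, x(11) = 12, x(12) = 8, x(13) = 20, x(14) = 7, x(15) = 6, x(16) = 13, x(17) = 19, x(18) = 11.
The sequence repeats with period 16.
(5908 - 1) mod 16 = 3, so x(5908) = x(4) = 20.

20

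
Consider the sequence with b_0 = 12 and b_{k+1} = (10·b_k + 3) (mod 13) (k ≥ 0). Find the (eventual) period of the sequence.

6

Computing terms: b_0 = 12; b_1 = 6; b_2 = 11; b_3 = 9; b_4 = 2; b_5 = 10; b_6 = 12.
Since b_6 = b_0 = 12, the sequence is periodic with period 6.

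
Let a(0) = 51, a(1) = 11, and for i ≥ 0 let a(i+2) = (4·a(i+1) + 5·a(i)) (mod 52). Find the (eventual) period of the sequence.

Computing terms: a(0) = 51, a(1) = 11, a(2) = 39, a(3) = 3, a(4) = 51, a(5) = 11.
Since (a(4), a(5)) = (a(0), a(1)) = (51, 11) (two consecutive terms determine the rest), the sequence is periodic with period 4.

4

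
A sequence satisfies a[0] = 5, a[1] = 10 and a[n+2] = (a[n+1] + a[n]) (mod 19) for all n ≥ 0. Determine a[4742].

Listing terms: a[0] = 5; a[1] = 10; a[2] = 15; a[3] = 6; a[4] = 2; a[5] = 8; a[6] = 10; a[7] = 18; a[8] = 9; a[9] = 8; a[10] = 17; a[11] = 6; a[12] = 4; a[13] = 10; a[14] = 14; a[15] = 5; a[16] = 0; a[17] = 5; a[18] = 5; a[19] = 10.
The sequence repeats with period 18.
So a[4742] = a[0 + ((4742-0) mod 18)] = a[8] = 9.

9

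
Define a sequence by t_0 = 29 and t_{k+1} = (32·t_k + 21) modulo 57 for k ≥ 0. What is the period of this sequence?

18

We have t_0 = 29,  t_1 = 37,  t_2 = 8,  t_3 = 49,  t_4 = 50,  t_5 = 25,  t_6 = 23,  t_7 = 16,  t_8 = 20,  t_9 = 34,  t_{10} = 26,  t_{11} = 55,  t_{12} = 14,  t_{13} = 13,  t_{14} = 38,  t_{15} = 40,  t_{16} = 47,  t_{17} = 43,  t_{18} = 29.
Since t_{18} = t_0 = 29, the sequence is periodic with period 18.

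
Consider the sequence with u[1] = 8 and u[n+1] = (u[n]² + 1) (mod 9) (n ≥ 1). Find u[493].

8

Listing terms: u[1] = 8,  u[2] = 2,  u[3] = 5,  u[4] = 8.
The sequence repeats with period 3.
So u[493] = u[1 + ((493-1) mod 3)] = u[1] = 8.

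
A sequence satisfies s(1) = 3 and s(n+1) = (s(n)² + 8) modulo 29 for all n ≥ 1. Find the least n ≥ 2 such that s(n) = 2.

Computing terms: s(1) = 3,  s(2) = 17,  s(3) = 7,  s(4) = 28,  s(5) = 9,  s(6) = 2,  s(7) = 12,  s(8) = 7.
Since s(8) = s(3) = 7, the sequence is eventually periodic: after a pre-period of length 2 it cycles with period 5.
The value 2 first appears (with n ≥ 2) at s(6).

6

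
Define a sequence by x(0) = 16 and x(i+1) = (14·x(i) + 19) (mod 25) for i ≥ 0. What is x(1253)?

13

Computing terms: x(0) = 16; x(1) = 18; x(2) = 21; x(3) = 13; x(4) = 1; x(5) = 8; x(6) = 6; x(7) = 3; x(8) = 11; x(9) = 23; x(10) = 16.
The sequence repeats with period 10.
(1253 - 0) mod 10 = 3, so x(1253) = x(3) = 13.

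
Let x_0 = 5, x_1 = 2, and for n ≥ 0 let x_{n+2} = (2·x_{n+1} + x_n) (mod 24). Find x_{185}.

2

x_0 = 5,  x_1 = 2,  x_2 = 9,  x_3 = 20,  x_4 = 1,  x_5 = 22,  x_6 = 21,  x_7 = 16,  x_8 = 5,  x_9 = 2.
Since (x_8, x_9) = (x_0, x_1) = (5, 2) (two consecutive terms determine the rest), the sequence is periodic with period 8.
(185 - 0) mod 8 = 1, so x_{185} = x_1 = 2.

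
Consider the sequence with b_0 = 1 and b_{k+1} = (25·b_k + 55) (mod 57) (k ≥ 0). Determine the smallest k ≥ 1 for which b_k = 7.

b_0 = 1, b_1 = 23, b_2 = 3, b_3 = 16, b_4 = 56, b_5 = 30, b_6 = 7, b_7 = 2, b_8 = 48, b_9 = 1.
Since b_9 = b_0 = 1, the sequence is periodic with period 9.
The value 7 first appears (with k ≥ 1) at b_6.

6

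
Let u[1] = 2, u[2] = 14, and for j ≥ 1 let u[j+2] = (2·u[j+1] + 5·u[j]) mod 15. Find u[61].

2

Listing terms: u[1] = 2, u[2] = 14, u[3] = 8, u[4] = 11, u[5] = 2, u[6] = 14.
Since (u[5], u[6]) = (u[1], u[2]) = (2, 14) (two consecutive terms determine the rest), the sequence is periodic with period 4.
So u[61] = u[1 + ((61-1) mod 4)] = u[1] = 2.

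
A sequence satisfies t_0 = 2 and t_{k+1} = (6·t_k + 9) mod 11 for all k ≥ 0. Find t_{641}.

t_0 = 2, t_1 = 10, t_2 = 3, t_3 = 5, t_4 = 6, t_5 = 1, t_6 = 4, t_7 = 0, t_8 = 9, t_9 = 8, t_{10} = 2.
The sequence repeats with period 10.
(641 - 0) mod 10 = 1, so t_{641} = t_1 = 10.

10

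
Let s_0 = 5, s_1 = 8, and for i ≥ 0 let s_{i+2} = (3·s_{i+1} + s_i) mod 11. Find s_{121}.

8

Listing terms: s_0 = 5,  s_1 = 8,  s_2 = 7,  s_3 = 7,  s_4 = 6,  s_5 = 3,  s_6 = 4,  s_7 = 4,  s_8 = 5,  s_9 = 8.
The sequence repeats with period 8.
(121 - 0) mod 8 = 1, so s_{121} = s_1 = 8.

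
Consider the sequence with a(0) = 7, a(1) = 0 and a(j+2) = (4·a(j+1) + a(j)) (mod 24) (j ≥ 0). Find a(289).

0

Computing terms: a(0) = 7, a(1) = 0, a(2) = 7, a(3) = 4, a(4) = 23, a(5) = 0, a(6) = 23, a(7) = 20, a(8) = 7, a(9) = 0.
The sequence repeats with period 8.
So a(289) = a(0 + ((289-0) mod 8)) = a(1) = 0.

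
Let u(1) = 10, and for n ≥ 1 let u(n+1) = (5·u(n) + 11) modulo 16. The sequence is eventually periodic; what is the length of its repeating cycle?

Listing terms: u(1) = 10,  u(2) = 13,  u(3) = 12,  u(4) = 7,  u(5) = 14,  u(6) = 1,  u(7) = 0,  u(8) = 11,  u(9) = 2,  u(10) = 5,  u(11) = 4,  u(12) = 15,  u(13) = 6,  u(14) = 9,  u(15) = 8,  u(16) = 3,  u(17) = 10.
Since u(17) = u(1) = 10, the sequence is periodic with period 16.

16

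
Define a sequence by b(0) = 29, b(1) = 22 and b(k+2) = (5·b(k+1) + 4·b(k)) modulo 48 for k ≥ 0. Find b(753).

34

Listing terms: b(0) = 29,  b(1) = 22,  b(2) = 34,  b(3) = 18,  b(4) = 34,  b(5) = 2,  b(6) = 2,  b(7) = 18,  b(8) = 2,  b(9) = 34,  b(10) = 34,  b(11) = 18.
Since (b(10), b(11)) = (b(2), b(3)) = (34, 18) (two consecutive terms determine the rest), the sequence is eventually periodic: after a pre-period of length 2 it cycles with period 8.
For k ≥ 2, b(k) depends only on (k - 2) mod 8. (753 - 2) mod 8 = 7, so b(753) = b(9) = 34.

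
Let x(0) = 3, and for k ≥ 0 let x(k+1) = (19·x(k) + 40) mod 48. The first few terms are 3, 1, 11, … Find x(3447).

9

Listing terms: x(0) = 3, x(1) = 1, x(2) = 11, x(3) = 9, x(4) = 19, x(5) = 17, x(6) = 27, x(7) = 25, x(8) = 35, x(9) = 33, x(10) = 43, x(11) = 41, x(12) = 3.
The sequence repeats with period 12.
(3447 - 0) mod 12 = 3, so x(3447) = x(3) = 9.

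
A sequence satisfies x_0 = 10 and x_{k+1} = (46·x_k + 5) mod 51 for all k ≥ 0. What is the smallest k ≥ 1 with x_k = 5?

38

x_0 = 10,  x_1 = 6,  x_2 = 26,  x_3 = 28,  x_4 = 18,  x_5 = 17,  x_6 = 22,  x_7 = 48,  x_8 = 20,  x_9 = 7,  x_{10} = 21,  x_{11} = 2,  x_{12} = 46,  x_{13} = 30,  x_{14} = 8,  x_{15} = 16,  x_{16} = 27,  x_{17} = 23,  x_{18} = 43,  x_{19} = 45,  x_{20} = 35,  x_{21} = 34,  x_{22} = 39,  x_{23} = 14,  x_{24} = 37,  x_{25} = 24,  x_{26} = 38,  x_{27} = 19,  x_{28} = 12,  x_{29} = 47,  x_{30} = 25,  x_{31} = 33,  x_{32} = 44,  x_{33} = 40,  x_{34} = 9,  x_{35} = 11,  x_{36} = 1,  x_{37} = 0,  x_{38} = 5,  x_{39} = 31,  x_{40} = 3,  x_{41} = 41,  x_{42} = 4,  x_{43} = 36,  x_{44} = 29,  x_{45} = 13,  x_{46} = 42,  x_{47} = 50,  x_{48} = 10.
Since x_{48} = x_0 = 10, the sequence is periodic with period 48.
The value 5 first appears (with k ≥ 1) at x_{38}.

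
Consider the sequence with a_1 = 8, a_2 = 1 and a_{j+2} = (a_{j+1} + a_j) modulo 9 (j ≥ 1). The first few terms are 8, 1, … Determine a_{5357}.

1

a_1 = 8; a_2 = 1; a_3 = 0; a_4 = 1; a_5 = 1; a_6 = 2; a_7 = 3; a_8 = 5; a_9 = 8; a_{10} = 4; a_{11} = 3; a_{12} = 7; a_{13} = 1; a_{14} = 8; a_{15} = 0; a_{16} = 8; a_{17} = 8; a_{18} = 7; a_{19} = 6; a_{20} = 4; a_{21} = 1; a_{22} = 5; a_{23} = 6; a_{24} = 2; a_{25} = 8; a_{26} = 1.
The sequence repeats with period 24.
(5357 - 1) mod 24 = 4, so a_{5357} = a_5 = 1.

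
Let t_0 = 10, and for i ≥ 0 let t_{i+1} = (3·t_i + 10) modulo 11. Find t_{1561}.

Computing terms: t_0 = 10,  t_1 = 7,  t_2 = 9,  t_3 = 4,  t_4 = 0,  t_5 = 10.
Since t_5 = t_0 = 10, the sequence is periodic with period 5.
So t_{1561} = t_{0 + ((1561-0) mod 5)} = t_1 = 7.

7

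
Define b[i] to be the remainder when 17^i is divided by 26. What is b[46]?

Computing terms: b[1] = 17, b[2] = 3, b[3] = 25, b[4] = 9, b[5] = 23, b[6] = 1, b[7] = 17.
The sequence repeats with period 6.
(46 - 1) mod 6 = 3, so b[46] = b[4] = 9.

9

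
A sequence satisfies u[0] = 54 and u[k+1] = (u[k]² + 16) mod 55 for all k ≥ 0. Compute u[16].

Listing terms: u[0] = 54, u[1] = 17, u[2] = 30, u[3] = 36, u[4] = 47, u[5] = 25, u[6] = 36.
Since u[6] = u[3] = 36, the sequence is eventually periodic: after a pre-period of length 3 it cycles with period 3.
For k ≥ 3, u[k] depends only on (k - 3) mod 3. (16 - 3) mod 3 = 1, so u[16] = u[4] = 47.

47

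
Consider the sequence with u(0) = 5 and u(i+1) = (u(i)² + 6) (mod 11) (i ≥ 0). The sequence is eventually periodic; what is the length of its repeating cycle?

5

Computing terms: u(0) = 5, u(1) = 9, u(2) = 10, u(3) = 7, u(4) = 0, u(5) = 6, u(6) = 9.
Since u(6) = u(1) = 9, the sequence is eventually periodic: after a pre-period of length 1 it cycles with period 5.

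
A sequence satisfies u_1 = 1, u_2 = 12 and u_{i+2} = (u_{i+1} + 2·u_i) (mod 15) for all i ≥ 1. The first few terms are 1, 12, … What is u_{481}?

1

u_1 = 1; u_2 = 12; u_3 = 14; u_4 = 8; u_5 = 6; u_6 = 7; u_7 = 4; u_8 = 3; u_9 = 11; u_{10} = 2; u_{11} = 9; u_{12} = 13; u_{13} = 1; u_{14} = 12.
Since (u_{13}, u_{14}) = (u_1, u_2) = (1, 12) (two consecutive terms determine the rest), the sequence is periodic with period 12.
So u_{481} = u_{1 + ((481-1) mod 12)} = u_1 = 1.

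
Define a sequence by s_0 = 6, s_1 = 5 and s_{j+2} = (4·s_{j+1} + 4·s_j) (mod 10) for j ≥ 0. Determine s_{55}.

0

We have s_0 = 6, s_1 = 5, s_2 = 4, s_3 = 6, s_4 = 0, s_5 = 4, s_6 = 6.
Since (s_5, s_6) = (s_2, s_3) = (4, 6) (two consecutive terms determine the rest), the sequence is eventually periodic: after a pre-period of length 2 it cycles with period 3.
For j ≥ 2, s_j depends only on (j - 2) mod 3. (55 - 2) mod 3 = 2, so s_{55} = s_4 = 0.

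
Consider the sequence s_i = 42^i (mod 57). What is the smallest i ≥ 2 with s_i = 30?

Listing terms: s_1 = 42,  s_2 = 54,  s_3 = 45,  s_4 = 9,  s_5 = 36,  s_6 = 30,  s_7 = 6,  s_8 = 24,  s_9 = 39,  s_{10} = 42.
The sequence repeats with period 9.
The value 30 first appears (with i ≥ 2) at s_6.

6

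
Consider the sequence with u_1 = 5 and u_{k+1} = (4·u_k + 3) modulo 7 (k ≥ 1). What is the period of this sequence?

3

Listing terms: u_1 = 5; u_2 = 2; u_3 = 4; u_4 = 5.
Since u_4 = u_1 = 5, the sequence is periodic with period 3.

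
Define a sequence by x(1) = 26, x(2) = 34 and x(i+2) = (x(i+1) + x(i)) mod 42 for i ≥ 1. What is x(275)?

We have x(1) = 26, x(2) = 34, x(3) = 18, x(4) = 10, x(5) = 28, x(6) = 38, x(7) = 24, x(8) = 20, x(9) = 2, x(10) = 22, x(11) = 24, x(12) = 4, x(13) = 28, x(14) = 32, x(15) = 18, x(16) = 8, x(17) = 26, x(18) = 34.
The sequence repeats with period 16.
So x(275) = x(1 + ((275-1) mod 16)) = x(3) = 18.

18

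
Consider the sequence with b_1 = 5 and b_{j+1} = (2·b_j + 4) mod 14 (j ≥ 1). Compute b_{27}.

4

We have b_1 = 5, b_2 = 0, b_3 = 4, b_4 = 12, b_5 = 0.
Since b_5 = b_2 = 0, the sequence is eventually periodic: after a pre-period of length 1 it cycles with period 3.
For j ≥ 2, b_j depends only on (j - 2) mod 3. (27 - 2) mod 3 = 1, so b_{27} = b_3 = 4.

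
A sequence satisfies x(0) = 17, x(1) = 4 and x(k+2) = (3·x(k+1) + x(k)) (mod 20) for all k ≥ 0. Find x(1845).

19

Listing terms: x(0) = 17,  x(1) = 4,  x(2) = 9,  x(3) = 11,  x(4) = 2,  x(5) = 17,  x(6) = 13,  x(7) = 16,  x(8) = 1,  x(9) = 19,  x(10) = 18,  x(11) = 13,  x(12) = 17,  x(13) = 4.
The sequence repeats with period 12.
(1845 - 0) mod 12 = 9, so x(1845) = x(9) = 19.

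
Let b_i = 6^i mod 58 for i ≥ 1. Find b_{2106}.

24

We have b_1 = 6; b_2 = 36; b_3 = 42; b_4 = 20; b_5 = 4; b_6 = 24; b_7 = 28; b_8 = 52; b_9 = 22; b_{10} = 16; b_{11} = 38; b_{12} = 54; b_{13} = 34; b_{14} = 30; b_{15} = 6.
Since b_{15} = b_1 = 6, the sequence is periodic with period 14.
(2106 - 1) mod 14 = 5, so b_{2106} = b_6 = 24.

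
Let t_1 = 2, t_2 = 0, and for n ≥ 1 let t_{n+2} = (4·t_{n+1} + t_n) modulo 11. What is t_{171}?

2

We have t_1 = 2,  t_2 = 0,  t_3 = 2,  t_4 = 8,  t_5 = 1,  t_6 = 1,  t_7 = 5,  t_8 = 10,  t_9 = 1,  t_{10} = 3,  t_{11} = 2,  t_{12} = 0.
The sequence repeats with period 10.
So t_{171} = t_{1 + ((171-1) mod 10)} = t_1 = 2.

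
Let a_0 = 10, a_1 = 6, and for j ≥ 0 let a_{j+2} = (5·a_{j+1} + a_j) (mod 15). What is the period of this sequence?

8

We have a_0 = 10,  a_1 = 6,  a_2 = 10,  a_3 = 11,  a_4 = 5,  a_5 = 6,  a_6 = 5,  a_7 = 1,  a_8 = 10,  a_9 = 6.
Since (a_8, a_9) = (a_0, a_1) = (10, 6) (two consecutive terms determine the rest), the sequence is periodic with period 8.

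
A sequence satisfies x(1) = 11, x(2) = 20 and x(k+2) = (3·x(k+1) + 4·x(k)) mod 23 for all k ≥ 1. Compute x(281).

We have x(1) = 11, x(2) = 20, x(3) = 12, x(4) = 1, x(5) = 5, x(6) = 19, x(7) = 8, x(8) = 8, x(9) = 10, x(10) = 16, x(11) = 19, x(12) = 6, x(13) = 2, x(14) = 7, x(15) = 6, x(16) = 0, x(17) = 1, x(18) = 3, x(19) = 13, x(20) = 5, x(21) = 21, x(22) = 14, x(23) = 11, x(24) = 20.
Since (x(23), x(24)) = (x(1), x(2)) = (11, 20) (two consecutive terms determine the rest), the sequence is periodic with period 22.
(281 - 1) mod 22 = 16, so x(281) = x(17) = 1.

1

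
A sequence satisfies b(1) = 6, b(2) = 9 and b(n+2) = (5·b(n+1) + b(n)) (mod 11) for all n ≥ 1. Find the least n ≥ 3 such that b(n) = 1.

We have b(1) = 6; b(2) = 9; b(3) = 7; b(4) = 0; b(5) = 7; b(6) = 2; b(7) = 6; b(8) = 10; b(9) = 1; b(10) = 4; b(11) = 10; b(12) = 10; b(13) = 5; b(14) = 2; b(15) = 4; b(16) = 0; b(17) = 4; b(18) = 9; b(19) = 5; b(20) = 1; b(21) = 10; b(22) = 7; b(23) = 1; b(24) = 1; b(25) = 6; b(26) = 9.
The sequence repeats with period 24.
The value 1 first appears (with n ≥ 3) at b(9).

9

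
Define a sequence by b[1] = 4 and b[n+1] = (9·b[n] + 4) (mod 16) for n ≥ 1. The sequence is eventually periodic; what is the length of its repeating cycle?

4

We have b[1] = 4; b[2] = 8; b[3] = 12; b[4] = 0; b[5] = 4.
Since b[5] = b[1] = 4, the sequence is periodic with period 4.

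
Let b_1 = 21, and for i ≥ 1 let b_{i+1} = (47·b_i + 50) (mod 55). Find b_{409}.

51

b_1 = 21; b_2 = 47; b_3 = 4; b_4 = 18; b_5 = 16; b_6 = 32; b_7 = 14; b_8 = 48; b_9 = 51; b_{10} = 27; b_{11} = 54; b_{12} = 3; b_{13} = 26; b_{14} = 7; b_{15} = 49; b_{16} = 43; b_{17} = 36; b_{18} = 37; b_{19} = 29; b_{20} = 38; b_{21} = 21.
The sequence repeats with period 20.
(409 - 1) mod 20 = 8, so b_{409} = b_9 = 51.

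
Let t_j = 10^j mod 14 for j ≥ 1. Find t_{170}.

Listing terms: t_1 = 10, t_2 = 2, t_3 = 6, t_4 = 4, t_5 = 12, t_6 = 8, t_7 = 10.
Since t_7 = t_1 = 10, the sequence is periodic with period 6.
So t_{170} = t_{1 + ((170-1) mod 6)} = t_2 = 2.

2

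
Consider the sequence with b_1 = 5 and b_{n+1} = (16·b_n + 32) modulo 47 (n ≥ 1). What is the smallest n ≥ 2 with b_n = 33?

19

Computing terms: b_1 = 5; b_2 = 18; b_3 = 38; b_4 = 29; b_5 = 26; b_6 = 25; b_7 = 9; b_8 = 35; b_9 = 28; b_{10} = 10; b_{11} = 4; b_{12} = 2; b_{13} = 17; b_{14} = 22; b_{15} = 8; b_{16} = 19; b_{17} = 7; b_{18} = 3; b_{19} = 33; b_{20} = 43; b_{21} = 15; b_{22} = 37; b_{23} = 13; b_{24} = 5.
The sequence repeats with period 23.
The value 33 first appears (with n ≥ 2) at b_{19}.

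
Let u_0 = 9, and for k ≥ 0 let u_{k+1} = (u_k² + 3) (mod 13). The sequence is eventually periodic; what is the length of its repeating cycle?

5

u_0 = 9; u_1 = 6; u_2 = 0; u_3 = 3; u_4 = 12; u_5 = 4; u_6 = 6.
Since u_6 = u_1 = 6, the sequence is eventually periodic: after a pre-period of length 1 it cycles with period 5.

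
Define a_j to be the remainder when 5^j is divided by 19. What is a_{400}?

17

Listing terms: a_1 = 5, a_2 = 6, a_3 = 11, a_4 = 17, a_5 = 9, a_6 = 7, a_7 = 16, a_8 = 4, a_9 = 1, a_{10} = 5.
The sequence repeats with period 9.
(400 - 1) mod 9 = 3, so a_{400} = a_4 = 17.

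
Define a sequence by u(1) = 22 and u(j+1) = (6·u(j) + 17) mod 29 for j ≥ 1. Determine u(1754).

2

We have u(1) = 22,  u(2) = 4,  u(3) = 12,  u(4) = 2,  u(5) = 0,  u(6) = 17,  u(7) = 3,  u(8) = 6,  u(9) = 24,  u(10) = 16,  u(11) = 26,  u(12) = 28,  u(13) = 11,  u(14) = 25,  u(15) = 22.
Since u(15) = u(1) = 22, the sequence is periodic with period 14.
(1754 - 1) mod 14 = 3, so u(1754) = u(4) = 2.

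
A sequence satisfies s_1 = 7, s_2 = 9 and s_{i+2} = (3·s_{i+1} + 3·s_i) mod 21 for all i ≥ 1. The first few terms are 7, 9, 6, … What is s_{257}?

6

We have s_1 = 7; s_2 = 9; s_3 = 6; s_4 = 3; s_5 = 6; s_6 = 6; s_7 = 15; s_8 = 0; s_9 = 3; s_{10} = 9; s_{11} = 15; s_{12} = 9; s_{13} = 9; s_{14} = 12; s_{15} = 0; s_{16} = 15; s_{17} = 3; s_{18} = 12; s_{19} = 3; s_{20} = 3; s_{21} = 18; s_{22} = 0; s_{23} = 12; s_{24} = 15; s_{25} = 18; s_{26} = 15; s_{27} = 15; s_{28} = 6; s_{29} = 0; s_{30} = 18; s_{31} = 12; s_{32} = 6; s_{33} = 12; s_{34} = 12; s_{35} = 9; s_{36} = 0; s_{37} = 6; s_{38} = 18; s_{39} = 9; s_{40} = 18; s_{41} = 18; s_{42} = 3; s_{43} = 0; s_{44} = 9; s_{45} = 6.
Since (s_{44}, s_{45}) = (s_2, s_3) = (9, 6) (two consecutive terms determine the rest), the sequence is eventually periodic: after a pre-period of length 1 it cycles with period 42.
For i ≥ 2, s_i depends only on (i - 2) mod 42. (257 - 2) mod 42 = 3, so s_{257} = s_5 = 6.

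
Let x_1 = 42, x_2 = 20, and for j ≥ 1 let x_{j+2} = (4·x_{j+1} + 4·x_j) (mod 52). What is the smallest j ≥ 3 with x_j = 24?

16

We have x_1 = 42,  x_2 = 20,  x_3 = 40,  x_4 = 32,  x_5 = 28,  x_6 = 32,  x_7 = 32,  x_8 = 48,  x_9 = 8,  x_{10} = 16,  x_{11} = 44,  x_{12} = 32,  x_{13} = 44,  x_{14} = 44,  x_{15} = 40,  x_{16} = 24,  x_{17} = 48,  x_{18} = 28,  x_{19} = 44,  x_{20} = 28,  x_{21} = 28,  x_{22} = 16,  x_{23} = 20,  x_{24} = 40.
Since (x_{23}, x_{24}) = (x_2, x_3) = (20, 40) (two consecutive terms determine the rest), the sequence is eventually periodic: after a pre-period of length 1 it cycles with period 21.
The value 24 first appears (with j ≥ 3) at x_{16}.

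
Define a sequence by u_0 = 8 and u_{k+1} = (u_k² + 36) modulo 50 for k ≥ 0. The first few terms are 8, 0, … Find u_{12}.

Listing terms: u_0 = 8; u_1 = 0; u_2 = 36; u_3 = 32; u_4 = 10; u_5 = 36.
Since u_5 = u_2 = 36, the sequence is eventually periodic: after a pre-period of length 2 it cycles with period 3.
For k ≥ 2, u_k depends only on (k - 2) mod 3. (12 - 2) mod 3 = 1, so u_{12} = u_3 = 32.

32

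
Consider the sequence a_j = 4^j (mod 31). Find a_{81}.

4

Listing terms: a_1 = 4, a_2 = 16, a_3 = 2, a_4 = 8, a_5 = 1, a_6 = 4.
Since a_6 = a_1 = 4, the sequence is periodic with period 5.
So a_{81} = a_{1 + ((81-1) mod 5)} = a_1 = 4.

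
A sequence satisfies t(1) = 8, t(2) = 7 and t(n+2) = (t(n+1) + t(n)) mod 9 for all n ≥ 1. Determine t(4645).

1

Listing terms: t(1) = 8,  t(2) = 7,  t(3) = 6,  t(4) = 4,  t(5) = 1,  t(6) = 5,  t(7) = 6,  t(8) = 2,  t(9) = 8,  t(10) = 1,  t(11) = 0,  t(12) = 1,  t(13) = 1,  t(14) = 2,  t(15) = 3,  t(16) = 5,  t(17) = 8,  t(18) = 4,  t(19) = 3,  t(20) = 7,  t(21) = 1,  t(22) = 8,  t(23) = 0,  t(24) = 8,  t(25) = 8,  t(26) = 7.
The sequence repeats with period 24.
(4645 - 1) mod 24 = 12, so t(4645) = t(13) = 1.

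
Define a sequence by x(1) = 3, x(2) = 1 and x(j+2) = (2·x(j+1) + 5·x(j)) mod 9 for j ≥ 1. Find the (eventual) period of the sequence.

3

Computing terms: x(1) = 3,  x(2) = 1,  x(3) = 8,  x(4) = 3,  x(5) = 1.
The sequence repeats with period 3.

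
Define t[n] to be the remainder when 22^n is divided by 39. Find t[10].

22

t[1] = 22, t[2] = 16, t[3] = 1, t[4] = 22.
Since t[4] = t[1] = 22, the sequence is periodic with period 3.
(10 - 1) mod 3 = 0, so t[10] = t[1] = 22.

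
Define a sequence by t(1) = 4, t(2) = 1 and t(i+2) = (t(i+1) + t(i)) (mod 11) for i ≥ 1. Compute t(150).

8

t(1) = 4; t(2) = 1; t(3) = 5; t(4) = 6; t(5) = 0; t(6) = 6; t(7) = 6; t(8) = 1; t(9) = 7; t(10) = 8; t(11) = 4; t(12) = 1.
The sequence repeats with period 10.
So t(150) = t(1 + ((150-1) mod 10)) = t(10) = 8.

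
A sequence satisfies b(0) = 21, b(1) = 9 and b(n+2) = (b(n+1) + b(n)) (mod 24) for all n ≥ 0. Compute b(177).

3

Computing terms: b(0) = 21; b(1) = 9; b(2) = 6; b(3) = 15; b(4) = 21; b(5) = 12; b(6) = 9; b(7) = 21; b(8) = 6; b(9) = 3; b(10) = 9; b(11) = 12; b(12) = 21; b(13) = 9.
The sequence repeats with period 12.
So b(177) = b(0 + ((177-0) mod 12)) = b(9) = 3.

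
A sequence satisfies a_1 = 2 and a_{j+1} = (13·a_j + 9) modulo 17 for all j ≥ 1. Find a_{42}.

1

We have a_1 = 2, a_2 = 1, a_3 = 5, a_4 = 6, a_5 = 2.
Since a_5 = a_1 = 2, the sequence is periodic with period 4.
(42 - 1) mod 4 = 1, so a_{42} = a_2 = 1.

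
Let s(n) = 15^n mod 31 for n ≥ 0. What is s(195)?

Listing terms: s(0) = 1,  s(1) = 15,  s(2) = 8,  s(3) = 27,  s(4) = 2,  s(5) = 30,  s(6) = 16,  s(7) = 23,  s(8) = 4,  s(9) = 29,  s(10) = 1.
Since s(10) = s(0) = 1, the sequence is periodic with period 10.
So s(195) = s(0 + ((195-0) mod 10)) = s(5) = 30.

30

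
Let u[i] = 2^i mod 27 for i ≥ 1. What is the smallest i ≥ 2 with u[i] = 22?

Computing terms: u[1] = 2; u[2] = 4; u[3] = 8; u[4] = 16; u[5] = 5; u[6] = 10; u[7] = 20; u[8] = 13; u[9] = 26; u[10] = 25; u[11] = 23; u[12] = 19; u[13] = 11; u[14] = 22; u[15] = 17; u[16] = 7; u[17] = 14; u[18] = 1; u[19] = 2.
Since u[19] = u[1] = 2, the sequence is periodic with period 18.
The value 22 first appears (with i ≥ 2) at u[14].

14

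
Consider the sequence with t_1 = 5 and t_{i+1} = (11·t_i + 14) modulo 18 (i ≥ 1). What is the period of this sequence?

6

Computing terms: t_1 = 5, t_2 = 15, t_3 = 17, t_4 = 3, t_5 = 11, t_6 = 9, t_7 = 5.
The sequence repeats with period 6.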